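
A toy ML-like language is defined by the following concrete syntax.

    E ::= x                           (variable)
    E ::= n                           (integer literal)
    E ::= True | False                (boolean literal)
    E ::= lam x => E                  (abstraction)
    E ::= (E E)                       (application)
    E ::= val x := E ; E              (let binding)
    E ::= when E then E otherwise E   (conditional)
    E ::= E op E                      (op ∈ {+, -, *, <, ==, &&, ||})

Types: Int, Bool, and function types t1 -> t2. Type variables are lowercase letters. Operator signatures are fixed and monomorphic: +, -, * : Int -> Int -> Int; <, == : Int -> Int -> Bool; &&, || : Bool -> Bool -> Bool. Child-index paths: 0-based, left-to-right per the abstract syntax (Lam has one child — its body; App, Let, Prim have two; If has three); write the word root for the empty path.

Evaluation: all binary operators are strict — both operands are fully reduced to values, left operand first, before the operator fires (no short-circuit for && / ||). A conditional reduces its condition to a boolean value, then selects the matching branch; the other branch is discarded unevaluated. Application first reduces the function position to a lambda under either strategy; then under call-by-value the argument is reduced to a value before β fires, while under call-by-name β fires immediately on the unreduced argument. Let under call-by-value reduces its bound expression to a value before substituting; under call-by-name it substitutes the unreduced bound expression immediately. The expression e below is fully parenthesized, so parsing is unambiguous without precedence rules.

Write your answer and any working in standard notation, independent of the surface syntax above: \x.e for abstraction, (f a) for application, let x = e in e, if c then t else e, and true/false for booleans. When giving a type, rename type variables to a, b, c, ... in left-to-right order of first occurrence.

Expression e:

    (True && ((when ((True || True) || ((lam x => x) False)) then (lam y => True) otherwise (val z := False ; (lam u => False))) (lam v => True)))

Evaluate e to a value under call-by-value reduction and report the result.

Answer: true

Derivation:
step 0: (true && ((if ((true || true) || ((\x.x) false)) then (\y.true) else (let z = false in (\u.false))) (\v.true)))
step 1: [delta@1.0.0.0] (true && ((if (true || ((\x.x) false)) then (\y.true) else (let z = false in (\u.false))) (\v.true)))
step 2: [beta@1.0.0.1] (true && ((if (true || false) then (\y.true) else (let z = false in (\u.false))) (\v.true)))
step 3: [delta@1.0.0] (true && ((if true then (\y.true) else (let z = false in (\u.false))) (\v.true)))
step 4: [if@1.0] (true && ((\y.true) (\v.true)))
step 5: [beta@1] (true && true)
step 6: [delta@root] true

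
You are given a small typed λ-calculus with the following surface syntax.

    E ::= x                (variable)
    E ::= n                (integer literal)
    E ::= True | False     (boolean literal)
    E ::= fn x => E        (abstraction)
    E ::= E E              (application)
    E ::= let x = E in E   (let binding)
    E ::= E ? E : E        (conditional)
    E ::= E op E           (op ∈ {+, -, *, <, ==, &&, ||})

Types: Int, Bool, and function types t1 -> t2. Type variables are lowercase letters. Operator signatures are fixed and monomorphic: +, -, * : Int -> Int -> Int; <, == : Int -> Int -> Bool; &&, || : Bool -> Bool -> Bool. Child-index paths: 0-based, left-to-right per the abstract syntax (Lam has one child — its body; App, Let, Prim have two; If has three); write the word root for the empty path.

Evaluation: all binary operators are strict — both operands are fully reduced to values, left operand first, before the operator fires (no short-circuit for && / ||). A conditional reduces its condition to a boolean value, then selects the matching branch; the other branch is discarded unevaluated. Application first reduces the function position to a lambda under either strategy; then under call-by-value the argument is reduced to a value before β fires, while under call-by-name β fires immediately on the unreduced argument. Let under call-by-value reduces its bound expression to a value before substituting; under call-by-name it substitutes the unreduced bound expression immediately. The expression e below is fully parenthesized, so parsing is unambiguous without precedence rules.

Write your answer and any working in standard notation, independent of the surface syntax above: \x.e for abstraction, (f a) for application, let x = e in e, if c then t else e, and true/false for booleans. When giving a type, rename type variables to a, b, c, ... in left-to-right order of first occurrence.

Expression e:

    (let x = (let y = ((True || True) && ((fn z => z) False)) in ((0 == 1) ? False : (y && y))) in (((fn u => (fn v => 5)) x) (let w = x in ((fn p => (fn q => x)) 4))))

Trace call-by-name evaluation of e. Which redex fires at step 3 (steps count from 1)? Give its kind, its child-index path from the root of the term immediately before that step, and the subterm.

Trace:
step 0: (let x = (let y = ((true || true) && ((\z.z) false)) in (if (0 == 1) then false else (y && y))) in (((\u.(\v.5)) x) (let w = x in ((\p.(\q.x)) 4))))
step 1: [let@root] (((\u.(\v.5)) (let y = ((true || true) && ((\z.z) false)) in (if (0 == 1) then false else (y && y)))) (let w = (let y = ((true || true) && ((\z.z) false)) in (if (0 == 1) then false else (y && y))) in ((\p.(\q.(let y = ((true || true) && ((\z.z) false)) in (if (0 == 1) then false else (y && y))))) 4)))
step 2: [beta@0] ((\v.5) (let w = (let y = ((true || true) && ((\z.z) false)) in (if (0 == 1) then false else (y && y))) in ((\p.(\q.(let y = ((true || true) && ((\z.z) false)) in (if (0 == 1) then false else (y && y))))) 4)))
step 3: [beta@root] 5

Answer: beta at root : ((\v.5) (let w = (let y = ((true || true) && ((\z.z) false)) in (if (0 == 1) then false else (y && y))) in ((\p.(\q.(let y = ((true || true) && ((\z.z) false)) in (if (0 == 1) then false else (y && y))))) 4)))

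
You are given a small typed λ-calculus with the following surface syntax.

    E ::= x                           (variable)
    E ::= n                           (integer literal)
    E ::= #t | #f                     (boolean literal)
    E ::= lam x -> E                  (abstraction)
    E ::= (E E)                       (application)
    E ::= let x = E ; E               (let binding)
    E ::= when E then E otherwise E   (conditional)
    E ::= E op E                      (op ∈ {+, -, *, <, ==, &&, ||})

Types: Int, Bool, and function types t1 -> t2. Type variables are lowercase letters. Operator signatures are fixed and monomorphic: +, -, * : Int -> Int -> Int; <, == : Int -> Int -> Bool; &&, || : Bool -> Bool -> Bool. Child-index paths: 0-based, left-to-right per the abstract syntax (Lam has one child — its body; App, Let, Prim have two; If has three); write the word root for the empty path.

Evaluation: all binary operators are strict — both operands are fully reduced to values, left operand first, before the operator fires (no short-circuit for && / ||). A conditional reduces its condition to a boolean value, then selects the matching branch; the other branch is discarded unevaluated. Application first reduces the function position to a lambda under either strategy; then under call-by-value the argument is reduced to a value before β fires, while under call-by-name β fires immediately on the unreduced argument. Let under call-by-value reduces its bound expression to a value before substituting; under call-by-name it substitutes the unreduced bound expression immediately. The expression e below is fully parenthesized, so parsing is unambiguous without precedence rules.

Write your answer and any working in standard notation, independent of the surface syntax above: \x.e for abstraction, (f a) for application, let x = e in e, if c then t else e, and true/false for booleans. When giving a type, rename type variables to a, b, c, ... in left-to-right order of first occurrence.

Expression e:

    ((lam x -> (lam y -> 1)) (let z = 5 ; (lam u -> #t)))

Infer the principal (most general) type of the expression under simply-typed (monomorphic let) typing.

Trace:
\y._ : b -> Int
\x._ : a -> b -> Int
let z : Int
\u._ : c -> Bool
  unify a -> b -> Int ~ (c -> Bool) -> d
  unify a ~ c -> Bool
  unify b -> Int ~ d
_ _ : b -> Int

Answer: a -> Int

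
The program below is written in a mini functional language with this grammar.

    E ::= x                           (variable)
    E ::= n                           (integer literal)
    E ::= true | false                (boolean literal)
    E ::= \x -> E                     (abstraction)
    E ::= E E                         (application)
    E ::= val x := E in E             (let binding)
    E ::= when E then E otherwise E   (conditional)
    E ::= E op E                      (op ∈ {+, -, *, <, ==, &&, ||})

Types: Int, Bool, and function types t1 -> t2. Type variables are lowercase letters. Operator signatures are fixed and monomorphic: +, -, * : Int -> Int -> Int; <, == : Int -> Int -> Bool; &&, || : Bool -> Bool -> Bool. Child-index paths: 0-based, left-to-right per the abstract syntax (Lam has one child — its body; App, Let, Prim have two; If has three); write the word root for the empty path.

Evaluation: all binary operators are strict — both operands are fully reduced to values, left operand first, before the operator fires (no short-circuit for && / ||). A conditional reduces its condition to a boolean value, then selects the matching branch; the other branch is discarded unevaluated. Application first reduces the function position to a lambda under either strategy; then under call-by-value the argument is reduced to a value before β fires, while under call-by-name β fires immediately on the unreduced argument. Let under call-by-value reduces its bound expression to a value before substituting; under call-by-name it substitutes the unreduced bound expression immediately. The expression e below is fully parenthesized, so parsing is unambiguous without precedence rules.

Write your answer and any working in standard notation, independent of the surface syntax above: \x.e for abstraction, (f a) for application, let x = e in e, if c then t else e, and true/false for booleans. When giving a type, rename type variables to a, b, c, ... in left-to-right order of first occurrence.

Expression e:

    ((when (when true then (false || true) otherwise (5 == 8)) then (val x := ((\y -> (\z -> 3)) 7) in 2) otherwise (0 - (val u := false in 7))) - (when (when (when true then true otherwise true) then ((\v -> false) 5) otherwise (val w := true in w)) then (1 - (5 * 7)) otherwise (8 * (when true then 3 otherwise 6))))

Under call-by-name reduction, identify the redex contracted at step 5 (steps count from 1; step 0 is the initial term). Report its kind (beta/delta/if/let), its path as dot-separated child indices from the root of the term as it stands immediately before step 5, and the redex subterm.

Answer: if at 1.0.0 : (if true then true else true)

Derivation:
step 0: ((if (if true then (false || true) else (5 == 8)) then (let x = ((\y.(\z.3)) 7) in 2) else (0 - (let u = false in 7))) - (if (if (if true then true else true) then ((\v.false) 5) else (let w = true in w)) then (1 - (5 * 7)) else (8 * (if true then 3 else 6))))
step 1: [if@0.0] ((if (false || true) then (let x = ((\y.(\z.3)) 7) in 2) else (0 - (let u = false in 7))) - (if (if (if true then true else true) then ((\v.false) 5) else (let w = true in w)) then (1 - (5 * 7)) else (8 * (if true then 3 else 6))))
step 2: [delta@0.0] ((if true then (let x = ((\y.(\z.3)) 7) in 2) else (0 - (let u = false in 7))) - (if (if (if true then true else true) then ((\v.false) 5) else (let w = true in w)) then (1 - (5 * 7)) else (8 * (if true then 3 else 6))))
step 3: [if@0] ((let x = ((\y.(\z.3)) 7) in 2) - (if (if (if true then true else true) then ((\v.false) 5) else (let w = true in w)) then (1 - (5 * 7)) else (8 * (if true then 3 else 6))))
step 4: [let@0] (2 - (if (if (if true then true else true) then ((\v.false) 5) else (let w = true in w)) then (1 - (5 * 7)) else (8 * (if true then 3 else 6))))
step 5: [if@1.0.0] (2 - (if (if true then ((\v.false) 5) else (let w = true in w)) then (1 - (5 * 7)) else (8 * (if true then 3 else 6))))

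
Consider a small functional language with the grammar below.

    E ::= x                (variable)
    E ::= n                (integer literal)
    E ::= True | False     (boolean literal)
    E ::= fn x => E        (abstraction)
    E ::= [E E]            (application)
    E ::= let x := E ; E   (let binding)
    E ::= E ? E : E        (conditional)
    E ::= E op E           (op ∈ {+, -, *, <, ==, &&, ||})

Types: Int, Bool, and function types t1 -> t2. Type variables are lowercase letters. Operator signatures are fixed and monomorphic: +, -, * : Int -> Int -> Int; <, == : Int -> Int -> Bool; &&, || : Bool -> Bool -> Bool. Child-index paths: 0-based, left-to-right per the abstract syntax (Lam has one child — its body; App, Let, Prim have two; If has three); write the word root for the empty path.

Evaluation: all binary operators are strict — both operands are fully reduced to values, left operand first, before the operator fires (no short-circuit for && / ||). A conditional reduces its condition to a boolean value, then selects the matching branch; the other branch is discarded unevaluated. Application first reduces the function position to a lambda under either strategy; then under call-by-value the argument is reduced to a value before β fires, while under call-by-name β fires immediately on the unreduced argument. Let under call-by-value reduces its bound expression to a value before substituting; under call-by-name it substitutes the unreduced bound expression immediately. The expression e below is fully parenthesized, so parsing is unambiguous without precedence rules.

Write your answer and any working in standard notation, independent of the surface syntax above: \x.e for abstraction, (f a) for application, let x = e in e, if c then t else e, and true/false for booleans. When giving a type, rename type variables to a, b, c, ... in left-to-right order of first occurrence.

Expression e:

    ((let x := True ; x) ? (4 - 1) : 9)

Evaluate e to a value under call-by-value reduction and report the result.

Trace:
step 0: (if (let x = true in x) then (4 - 1) else 9)
step 1: [let@0] (if true then (4 - 1) else 9)
step 2: [if@root] (4 - 1)
step 3: [delta@root] 3

Answer: 3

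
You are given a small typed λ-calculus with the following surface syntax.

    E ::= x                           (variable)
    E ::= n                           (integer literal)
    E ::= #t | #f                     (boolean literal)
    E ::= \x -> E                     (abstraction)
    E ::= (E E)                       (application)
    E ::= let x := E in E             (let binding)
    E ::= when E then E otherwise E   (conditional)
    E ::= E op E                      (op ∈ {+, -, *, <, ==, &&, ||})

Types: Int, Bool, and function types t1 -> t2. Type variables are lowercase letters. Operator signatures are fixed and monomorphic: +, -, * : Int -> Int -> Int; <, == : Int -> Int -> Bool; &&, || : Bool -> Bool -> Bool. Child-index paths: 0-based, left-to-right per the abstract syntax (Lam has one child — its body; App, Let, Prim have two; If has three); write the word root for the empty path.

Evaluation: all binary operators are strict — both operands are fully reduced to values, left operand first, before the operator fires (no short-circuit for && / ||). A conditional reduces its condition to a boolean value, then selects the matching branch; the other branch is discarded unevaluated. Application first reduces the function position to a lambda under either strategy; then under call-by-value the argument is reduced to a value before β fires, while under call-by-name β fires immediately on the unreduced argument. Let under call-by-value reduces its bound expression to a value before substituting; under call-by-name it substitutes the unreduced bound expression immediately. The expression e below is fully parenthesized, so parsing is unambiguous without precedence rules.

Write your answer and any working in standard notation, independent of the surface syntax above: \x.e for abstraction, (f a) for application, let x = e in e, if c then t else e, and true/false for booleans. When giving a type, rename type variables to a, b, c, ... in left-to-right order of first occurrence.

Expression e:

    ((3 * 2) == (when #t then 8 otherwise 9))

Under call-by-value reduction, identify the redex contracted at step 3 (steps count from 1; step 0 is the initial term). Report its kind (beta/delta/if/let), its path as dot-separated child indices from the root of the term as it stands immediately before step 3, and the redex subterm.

Answer: delta at root : (6 == 8)

Working:
step 0: ((3 * 2) == (if true then 8 else 9))
step 1: [delta@0] (6 == (if true then 8 else 9))
step 2: [if@1] (6 == 8)
step 3: [delta@root] false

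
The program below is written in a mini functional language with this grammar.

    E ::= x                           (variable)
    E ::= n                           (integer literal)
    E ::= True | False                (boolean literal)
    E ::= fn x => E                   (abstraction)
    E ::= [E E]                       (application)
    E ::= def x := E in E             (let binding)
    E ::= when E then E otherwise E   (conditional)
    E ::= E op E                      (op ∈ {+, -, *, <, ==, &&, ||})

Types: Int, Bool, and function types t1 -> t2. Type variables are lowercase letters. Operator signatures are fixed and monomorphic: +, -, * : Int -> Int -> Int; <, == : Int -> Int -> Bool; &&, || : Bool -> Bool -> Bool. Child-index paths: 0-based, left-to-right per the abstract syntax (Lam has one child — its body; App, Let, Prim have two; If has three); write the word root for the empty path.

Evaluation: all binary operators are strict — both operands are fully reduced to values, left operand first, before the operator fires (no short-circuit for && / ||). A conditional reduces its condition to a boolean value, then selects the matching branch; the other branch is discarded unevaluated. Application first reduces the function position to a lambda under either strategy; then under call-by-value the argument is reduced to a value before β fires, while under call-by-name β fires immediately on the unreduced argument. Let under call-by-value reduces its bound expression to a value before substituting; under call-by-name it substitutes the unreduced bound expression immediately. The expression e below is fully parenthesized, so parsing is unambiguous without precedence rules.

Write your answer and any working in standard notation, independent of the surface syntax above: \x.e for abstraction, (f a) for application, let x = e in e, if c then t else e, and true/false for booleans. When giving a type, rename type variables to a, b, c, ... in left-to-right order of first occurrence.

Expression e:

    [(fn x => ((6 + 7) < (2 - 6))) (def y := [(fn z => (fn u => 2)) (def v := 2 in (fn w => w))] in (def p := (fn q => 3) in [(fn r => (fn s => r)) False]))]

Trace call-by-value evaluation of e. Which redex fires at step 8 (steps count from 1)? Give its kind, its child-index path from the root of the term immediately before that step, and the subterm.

Working:
step 0: ((\x.((6 + 7) < (2 - 6))) (let y = ((\z.(\u.2)) (let v = 2 in (\w.w))) in (let p = (\q.3) in ((\r.(\s.r)) false))))
step 1: [let@1.0.1] ((\x.((6 + 7) < (2 - 6))) (let y = ((\z.(\u.2)) (\w.w)) in (let p = (\q.3) in ((\r.(\s.r)) false))))
step 2: [beta@1.0] ((\x.((6 + 7) < (2 - 6))) (let y = (\u.2) in (let p = (\q.3) in ((\r.(\s.r)) false))))
step 3: [let@1] ((\x.((6 + 7) < (2 - 6))) (let p = (\q.3) in ((\r.(\s.r)) false)))
step 4: [let@1] ((\x.((6 + 7) < (2 - 6))) ((\r.(\s.r)) false))
step 5: [beta@1] ((\x.((6 + 7) < (2 - 6))) (\s.false))
step 6: [beta@root] ((6 + 7) < (2 - 6))
step 7: [delta@0] (13 < (2 - 6))
step 8: [delta@1] (13 < -4)

Answer: delta at 1 : (2 - 6)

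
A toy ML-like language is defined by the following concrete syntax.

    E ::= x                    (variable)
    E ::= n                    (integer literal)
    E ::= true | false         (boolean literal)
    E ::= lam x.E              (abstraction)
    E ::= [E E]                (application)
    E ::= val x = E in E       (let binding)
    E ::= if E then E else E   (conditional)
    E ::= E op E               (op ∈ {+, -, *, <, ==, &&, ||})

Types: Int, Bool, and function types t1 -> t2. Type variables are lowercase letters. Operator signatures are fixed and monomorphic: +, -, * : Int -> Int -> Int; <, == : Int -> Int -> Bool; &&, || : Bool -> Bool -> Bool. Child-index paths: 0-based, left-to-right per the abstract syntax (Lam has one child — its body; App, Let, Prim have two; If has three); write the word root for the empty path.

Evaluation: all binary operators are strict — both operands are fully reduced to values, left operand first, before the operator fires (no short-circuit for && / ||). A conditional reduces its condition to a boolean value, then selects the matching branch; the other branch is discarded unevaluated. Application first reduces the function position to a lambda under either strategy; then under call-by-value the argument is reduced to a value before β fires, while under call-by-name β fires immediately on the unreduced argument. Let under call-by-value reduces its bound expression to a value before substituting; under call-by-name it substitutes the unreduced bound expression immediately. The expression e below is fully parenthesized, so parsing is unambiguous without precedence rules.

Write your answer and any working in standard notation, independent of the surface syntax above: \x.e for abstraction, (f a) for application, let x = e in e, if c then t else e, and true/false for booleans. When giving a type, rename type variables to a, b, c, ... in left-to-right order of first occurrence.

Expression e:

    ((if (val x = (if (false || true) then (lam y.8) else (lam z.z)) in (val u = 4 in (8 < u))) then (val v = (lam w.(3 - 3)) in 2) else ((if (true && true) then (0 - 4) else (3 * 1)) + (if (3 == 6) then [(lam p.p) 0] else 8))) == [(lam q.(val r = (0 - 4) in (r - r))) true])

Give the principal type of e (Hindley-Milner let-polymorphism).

Derivation:
  unify Bool ~ Bool
  unify Bool ~ Bool
  unify Bool ~ Bool
\y._ : a -> Int
z : b
\z._ : b -> b
  unify a -> Int ~ b -> b
  unify a ~ b
  unify Int ~ b
let x : Int -> Int
let u : Int
  unify Int ~ Int
u : Int
  unify Int ~ Int
  unify Bool ~ Bool
  unify Int ~ Int
  unify Int ~ Int
\w._ : c -> Int
let v : forall. c -> Int
  unify Bool ~ Bool
  unify Bool ~ Bool
  unify Bool ~ Bool
  unify Int ~ Int
  unify Int ~ Int
  unify Int ~ Int
  unify Int ~ Int
  unify Int ~ Int
  unify Int ~ Int
  unify Int ~ Int
  unify Int ~ Int
  unify Bool ~ Bool
p : d
\p._ : d -> d
  unify d -> d ~ Int -> e
  unify d ~ Int
  unify Int ~ e
_ _ : Int
  unify Int ~ Int
  unify Int ~ Int
  unify Int ~ Int
  unify Int ~ Int
  unify Int ~ Int
  unify Int ~ Int
let r : Int
r : Int
  unify Int ~ Int
r : Int
  unify Int ~ Int
\q._ : f -> Int
  unify f -> Int ~ Bool -> g
  unify f ~ Bool
  unify Int ~ g
_ _ : Int
  unify Int ~ Int

Answer: Bool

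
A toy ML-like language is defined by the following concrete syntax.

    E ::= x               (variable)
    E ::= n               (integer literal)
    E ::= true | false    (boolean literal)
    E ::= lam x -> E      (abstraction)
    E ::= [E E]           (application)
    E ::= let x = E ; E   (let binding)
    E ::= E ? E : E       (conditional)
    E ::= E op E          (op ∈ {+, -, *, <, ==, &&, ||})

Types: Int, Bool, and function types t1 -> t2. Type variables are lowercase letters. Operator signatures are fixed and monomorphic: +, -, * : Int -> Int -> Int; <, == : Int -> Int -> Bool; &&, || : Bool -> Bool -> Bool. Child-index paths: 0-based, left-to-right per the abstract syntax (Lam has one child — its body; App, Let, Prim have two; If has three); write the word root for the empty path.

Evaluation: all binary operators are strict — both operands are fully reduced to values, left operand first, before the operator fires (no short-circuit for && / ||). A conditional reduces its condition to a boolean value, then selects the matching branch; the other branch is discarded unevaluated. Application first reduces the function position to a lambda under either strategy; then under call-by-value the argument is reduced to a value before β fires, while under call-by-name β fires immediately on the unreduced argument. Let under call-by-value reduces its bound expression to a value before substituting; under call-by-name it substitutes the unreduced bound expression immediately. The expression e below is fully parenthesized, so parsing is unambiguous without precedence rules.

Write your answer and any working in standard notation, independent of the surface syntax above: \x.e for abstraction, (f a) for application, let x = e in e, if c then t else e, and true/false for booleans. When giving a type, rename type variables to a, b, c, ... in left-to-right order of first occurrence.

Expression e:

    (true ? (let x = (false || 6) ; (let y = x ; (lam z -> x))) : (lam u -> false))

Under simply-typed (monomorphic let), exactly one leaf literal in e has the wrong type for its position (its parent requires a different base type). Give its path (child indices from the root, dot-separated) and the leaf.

Working:
  unify Bool ~ Bool
  unify Bool ~ Bool
  unify Int ~ Bool
  FAIL: mismatch Int ~ Bool

Answer: 1.0.1 : 6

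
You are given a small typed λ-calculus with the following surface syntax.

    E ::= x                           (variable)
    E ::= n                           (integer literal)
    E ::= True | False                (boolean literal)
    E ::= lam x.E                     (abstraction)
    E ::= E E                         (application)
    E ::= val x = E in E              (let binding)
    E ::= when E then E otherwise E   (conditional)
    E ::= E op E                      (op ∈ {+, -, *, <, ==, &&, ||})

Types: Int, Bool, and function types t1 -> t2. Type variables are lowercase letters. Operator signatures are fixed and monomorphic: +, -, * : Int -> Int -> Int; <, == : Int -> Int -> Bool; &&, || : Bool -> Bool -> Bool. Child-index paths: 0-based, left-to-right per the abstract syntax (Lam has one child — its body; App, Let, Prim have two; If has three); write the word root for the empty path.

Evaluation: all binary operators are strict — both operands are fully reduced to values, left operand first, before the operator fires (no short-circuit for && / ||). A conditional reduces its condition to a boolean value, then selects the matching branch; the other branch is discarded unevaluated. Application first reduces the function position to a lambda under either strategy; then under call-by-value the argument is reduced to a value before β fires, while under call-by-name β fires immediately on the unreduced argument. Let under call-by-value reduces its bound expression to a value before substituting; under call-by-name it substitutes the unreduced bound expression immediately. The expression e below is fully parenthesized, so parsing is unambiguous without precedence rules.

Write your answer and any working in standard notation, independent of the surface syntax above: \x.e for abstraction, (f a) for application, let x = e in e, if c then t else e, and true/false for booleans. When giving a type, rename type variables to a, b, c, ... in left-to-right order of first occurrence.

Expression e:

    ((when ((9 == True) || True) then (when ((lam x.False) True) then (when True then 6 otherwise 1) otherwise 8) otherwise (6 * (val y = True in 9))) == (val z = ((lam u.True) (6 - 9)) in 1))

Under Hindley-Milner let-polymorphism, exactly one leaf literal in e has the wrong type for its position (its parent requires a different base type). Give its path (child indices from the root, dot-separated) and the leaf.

Answer: 0.0.0.1 : true

Trace:
  unify Int ~ Int
  unify Bool ~ Int
  FAIL: mismatch Bool ~ Int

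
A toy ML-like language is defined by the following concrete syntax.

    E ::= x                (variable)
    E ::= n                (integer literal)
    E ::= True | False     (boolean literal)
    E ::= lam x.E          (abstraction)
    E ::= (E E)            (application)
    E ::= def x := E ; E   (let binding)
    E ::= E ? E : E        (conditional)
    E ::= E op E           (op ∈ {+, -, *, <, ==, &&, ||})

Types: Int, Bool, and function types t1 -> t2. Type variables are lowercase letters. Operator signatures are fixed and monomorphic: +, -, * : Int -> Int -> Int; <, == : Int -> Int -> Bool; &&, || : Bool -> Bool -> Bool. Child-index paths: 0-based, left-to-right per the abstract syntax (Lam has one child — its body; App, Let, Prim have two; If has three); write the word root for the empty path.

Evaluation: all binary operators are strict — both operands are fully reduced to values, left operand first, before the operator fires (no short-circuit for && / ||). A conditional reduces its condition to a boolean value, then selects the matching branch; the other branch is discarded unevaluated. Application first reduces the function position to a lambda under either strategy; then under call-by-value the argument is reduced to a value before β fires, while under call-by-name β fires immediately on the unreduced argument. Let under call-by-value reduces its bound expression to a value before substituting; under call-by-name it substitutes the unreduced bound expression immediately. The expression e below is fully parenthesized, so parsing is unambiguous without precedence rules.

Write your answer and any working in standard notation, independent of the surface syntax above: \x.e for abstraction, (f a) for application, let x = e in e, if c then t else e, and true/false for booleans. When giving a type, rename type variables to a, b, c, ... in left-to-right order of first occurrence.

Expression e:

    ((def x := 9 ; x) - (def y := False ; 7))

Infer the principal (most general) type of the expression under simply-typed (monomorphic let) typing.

Derivation:
let x : Int
x : Int
  unify Int ~ Int
let y : Bool
  unify Int ~ Int

Answer: Int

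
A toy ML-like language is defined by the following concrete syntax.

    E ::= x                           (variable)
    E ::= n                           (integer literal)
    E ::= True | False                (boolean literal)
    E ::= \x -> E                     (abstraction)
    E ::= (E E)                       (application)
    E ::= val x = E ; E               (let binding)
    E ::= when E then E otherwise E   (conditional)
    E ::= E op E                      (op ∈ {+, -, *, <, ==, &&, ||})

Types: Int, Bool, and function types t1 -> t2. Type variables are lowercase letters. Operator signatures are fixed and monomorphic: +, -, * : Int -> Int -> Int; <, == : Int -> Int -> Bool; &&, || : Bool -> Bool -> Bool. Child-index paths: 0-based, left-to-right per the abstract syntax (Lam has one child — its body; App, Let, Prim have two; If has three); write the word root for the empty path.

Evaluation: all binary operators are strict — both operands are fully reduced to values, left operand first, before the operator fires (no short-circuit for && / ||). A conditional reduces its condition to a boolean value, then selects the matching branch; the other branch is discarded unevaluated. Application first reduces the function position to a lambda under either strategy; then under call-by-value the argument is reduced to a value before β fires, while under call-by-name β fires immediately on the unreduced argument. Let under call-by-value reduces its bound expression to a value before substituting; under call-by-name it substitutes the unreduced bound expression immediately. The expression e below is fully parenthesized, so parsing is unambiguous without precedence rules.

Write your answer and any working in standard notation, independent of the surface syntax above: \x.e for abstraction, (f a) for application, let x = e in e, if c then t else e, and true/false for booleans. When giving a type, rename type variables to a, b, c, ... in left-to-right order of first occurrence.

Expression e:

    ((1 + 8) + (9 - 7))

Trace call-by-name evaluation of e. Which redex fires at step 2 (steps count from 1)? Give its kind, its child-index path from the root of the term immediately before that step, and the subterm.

Derivation:
step 0: ((1 + 8) + (9 - 7))
step 1: [delta@0] (9 + (9 - 7))
step 2: [delta@1] (9 + 2)

Answer: delta at 1 : (9 - 7)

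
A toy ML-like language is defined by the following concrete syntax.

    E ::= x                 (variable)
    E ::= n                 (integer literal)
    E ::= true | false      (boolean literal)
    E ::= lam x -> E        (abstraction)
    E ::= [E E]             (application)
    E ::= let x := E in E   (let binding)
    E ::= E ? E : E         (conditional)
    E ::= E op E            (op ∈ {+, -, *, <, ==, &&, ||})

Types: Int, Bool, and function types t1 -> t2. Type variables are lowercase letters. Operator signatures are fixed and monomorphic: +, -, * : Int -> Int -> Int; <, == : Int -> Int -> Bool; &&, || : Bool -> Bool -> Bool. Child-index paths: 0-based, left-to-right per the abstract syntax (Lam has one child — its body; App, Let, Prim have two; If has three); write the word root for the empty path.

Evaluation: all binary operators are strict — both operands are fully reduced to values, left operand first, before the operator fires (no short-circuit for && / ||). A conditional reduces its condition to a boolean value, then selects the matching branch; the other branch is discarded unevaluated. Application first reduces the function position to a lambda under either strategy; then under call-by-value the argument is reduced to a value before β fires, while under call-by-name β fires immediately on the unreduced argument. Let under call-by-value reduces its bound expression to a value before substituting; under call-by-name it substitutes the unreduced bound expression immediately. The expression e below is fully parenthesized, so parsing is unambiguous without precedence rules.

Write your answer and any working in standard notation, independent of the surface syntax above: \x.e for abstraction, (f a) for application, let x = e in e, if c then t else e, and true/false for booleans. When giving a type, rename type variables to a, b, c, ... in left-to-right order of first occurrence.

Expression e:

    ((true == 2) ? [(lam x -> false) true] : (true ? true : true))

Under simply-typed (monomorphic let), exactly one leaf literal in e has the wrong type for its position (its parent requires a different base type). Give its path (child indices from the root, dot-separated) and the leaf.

Answer: 0.0 : true

Trace:
  unify Bool ~ Int
  FAIL: mismatch Bool ~ Int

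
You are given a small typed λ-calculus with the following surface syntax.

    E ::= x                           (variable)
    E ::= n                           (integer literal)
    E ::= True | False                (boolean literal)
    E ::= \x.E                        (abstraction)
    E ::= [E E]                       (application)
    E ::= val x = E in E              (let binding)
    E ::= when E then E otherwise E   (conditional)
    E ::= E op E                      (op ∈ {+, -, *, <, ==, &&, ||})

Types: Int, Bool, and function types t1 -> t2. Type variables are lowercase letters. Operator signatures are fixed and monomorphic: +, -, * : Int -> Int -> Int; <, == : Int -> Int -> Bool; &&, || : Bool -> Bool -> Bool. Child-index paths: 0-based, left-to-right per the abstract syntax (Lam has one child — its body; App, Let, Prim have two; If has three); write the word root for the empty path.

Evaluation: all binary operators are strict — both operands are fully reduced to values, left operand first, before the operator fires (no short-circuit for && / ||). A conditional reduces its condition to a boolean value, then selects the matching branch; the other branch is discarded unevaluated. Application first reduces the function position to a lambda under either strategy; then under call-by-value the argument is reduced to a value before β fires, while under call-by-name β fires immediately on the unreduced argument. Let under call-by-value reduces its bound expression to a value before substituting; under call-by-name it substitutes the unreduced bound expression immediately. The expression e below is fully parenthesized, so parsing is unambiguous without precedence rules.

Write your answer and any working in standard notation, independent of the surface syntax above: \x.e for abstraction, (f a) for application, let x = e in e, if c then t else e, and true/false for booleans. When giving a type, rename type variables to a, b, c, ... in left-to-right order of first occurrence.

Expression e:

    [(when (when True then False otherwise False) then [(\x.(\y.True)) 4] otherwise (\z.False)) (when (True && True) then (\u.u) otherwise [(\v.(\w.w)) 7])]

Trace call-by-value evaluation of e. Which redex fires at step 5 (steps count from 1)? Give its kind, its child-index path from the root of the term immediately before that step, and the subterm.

Derivation:
step 0: ((if (if true then false else false) then ((\x.(\y.true)) 4) else (\z.false)) (if (true && true) then (\u.u) else ((\v.(\w.w)) 7)))
step 1: [if@0.0] ((if false then ((\x.(\y.true)) 4) else (\z.false)) (if (true && true) then (\u.u) else ((\v.(\w.w)) 7)))
step 2: [if@0] ((\z.false) (if (true && true) then (\u.u) else ((\v.(\w.w)) 7)))
step 3: [delta@1.0] ((\z.false) (if true then (\u.u) else ((\v.(\w.w)) 7)))
step 4: [if@1] ((\z.false) (\u.u))
step 5: [beta@root] false

Answer: beta at root : ((\z.false) (\u.u))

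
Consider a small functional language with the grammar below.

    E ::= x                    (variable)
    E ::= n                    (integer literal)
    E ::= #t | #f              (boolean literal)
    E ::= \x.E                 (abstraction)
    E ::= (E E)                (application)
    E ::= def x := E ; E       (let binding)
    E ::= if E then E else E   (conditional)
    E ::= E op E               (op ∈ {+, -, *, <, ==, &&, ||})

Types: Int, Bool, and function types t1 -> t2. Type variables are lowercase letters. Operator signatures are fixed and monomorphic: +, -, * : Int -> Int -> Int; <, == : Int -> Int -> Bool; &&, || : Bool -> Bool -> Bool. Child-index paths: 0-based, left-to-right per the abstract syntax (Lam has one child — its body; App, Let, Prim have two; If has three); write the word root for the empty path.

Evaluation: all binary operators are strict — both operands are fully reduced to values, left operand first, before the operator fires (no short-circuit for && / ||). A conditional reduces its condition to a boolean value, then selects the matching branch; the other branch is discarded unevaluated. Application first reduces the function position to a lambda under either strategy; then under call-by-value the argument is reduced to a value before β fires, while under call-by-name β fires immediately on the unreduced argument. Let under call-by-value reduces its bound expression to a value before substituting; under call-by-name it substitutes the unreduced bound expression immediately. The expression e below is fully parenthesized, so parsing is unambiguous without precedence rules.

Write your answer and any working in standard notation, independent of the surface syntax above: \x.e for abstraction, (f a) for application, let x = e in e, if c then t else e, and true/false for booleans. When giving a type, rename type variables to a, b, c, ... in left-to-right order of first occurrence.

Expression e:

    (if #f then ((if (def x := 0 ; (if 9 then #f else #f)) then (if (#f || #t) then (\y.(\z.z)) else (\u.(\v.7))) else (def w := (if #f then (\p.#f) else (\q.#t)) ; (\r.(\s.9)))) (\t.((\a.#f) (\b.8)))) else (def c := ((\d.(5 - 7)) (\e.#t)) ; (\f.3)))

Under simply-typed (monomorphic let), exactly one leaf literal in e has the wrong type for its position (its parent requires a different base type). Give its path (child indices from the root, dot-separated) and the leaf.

Answer: 1.0.0.1.0 : 9

Trace:
  unify Bool ~ Bool
let x : Int
  unify Int ~ Bool
  FAIL: mismatch Int ~ Bool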